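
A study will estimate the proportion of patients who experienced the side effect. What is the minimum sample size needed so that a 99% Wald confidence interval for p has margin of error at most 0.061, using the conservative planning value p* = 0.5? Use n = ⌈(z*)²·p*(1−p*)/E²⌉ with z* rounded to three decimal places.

n = 446

The 99% critical value is z* = 2.576.
p*(1−p*) = 0.2500.
(z*)²·p*(1−p*)/E² = 6.635776·0.2500/0.003721 = 445.833.
⌈445.833⌉ = 446.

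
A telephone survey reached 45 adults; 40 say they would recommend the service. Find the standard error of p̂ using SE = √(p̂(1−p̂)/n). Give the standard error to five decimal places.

SE = 0.04685

Sample proportion p̂ = 40/45 = 0.88889.
p̂(1−p̂) = 0.098765.
SE = √(0.098765/45) = 0.04685.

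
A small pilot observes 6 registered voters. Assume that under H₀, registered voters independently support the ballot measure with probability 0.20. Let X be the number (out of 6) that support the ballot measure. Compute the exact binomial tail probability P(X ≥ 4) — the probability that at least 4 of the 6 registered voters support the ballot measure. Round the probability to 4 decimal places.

X ~ Binomial(n=6, p=0.20).
P(X ≥ 4) = C(6,4)·0.20^4·0.80^2 + C(6,5)·0.20^5·0.80^1 + C(6,6)·0.20^6·0.80^0.
= 0.015360 + 0.001536 + 0.000064 = 0.0170.

P = 0.0170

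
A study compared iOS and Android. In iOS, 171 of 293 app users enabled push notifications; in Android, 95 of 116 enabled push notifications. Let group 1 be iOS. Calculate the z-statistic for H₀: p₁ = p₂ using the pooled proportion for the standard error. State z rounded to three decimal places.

p̂₁ = 171/293 = 0.58362, p̂₂ = 95/116 = 0.81897.
Pooling: p̂ = 266/409 = 0.65037.
Pooled SE = √[0.2273898·0.01203366] ≈ 0.052310.
z = (p̂₁ − p̂₂)/SE = (0.58362 − 0.81897)/0.052310 = -0.23535/0.052310 = -4.499.

z = -4.499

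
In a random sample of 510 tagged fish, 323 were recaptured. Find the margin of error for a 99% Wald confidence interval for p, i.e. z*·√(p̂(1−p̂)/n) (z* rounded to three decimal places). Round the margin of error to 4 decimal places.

Sample proportion p̂ = 323/510 = 0.63333.
Standard error of p̂: √(0.232222/510) = √0.000455338 = 0.021339.
For 99% confidence, z* = 2.576.
ME = 2.576·0.021339 = 0.0550.

ME = 0.0550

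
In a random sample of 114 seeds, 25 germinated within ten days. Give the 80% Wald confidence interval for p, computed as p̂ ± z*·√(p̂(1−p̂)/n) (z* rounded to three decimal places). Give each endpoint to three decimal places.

The sample proportion is 25/114 = 0.21930.
SE = √(p̂(1−p̂)/n) = √(0.171207/114) = 0.038753.
The 80% critical value is z* = 1.282.
Margin = 1.282·0.038753 = 0.04968.
CI: 0.21930 ± 0.04968 = (0.170, 0.269).

(0.170, 0.269)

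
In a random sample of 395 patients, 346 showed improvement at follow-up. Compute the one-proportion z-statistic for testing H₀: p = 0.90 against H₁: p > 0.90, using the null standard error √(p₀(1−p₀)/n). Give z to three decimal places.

z = -1.593

Sample proportion p̂ = 346/395 = 0.87595.
Under H₀, SE = √(p₀(1−p₀)/n) = √(0.90·0.10/395) = √0.000227848 = 0.015095.
Test statistic: z = -0.02405/0.015095 = -1.593.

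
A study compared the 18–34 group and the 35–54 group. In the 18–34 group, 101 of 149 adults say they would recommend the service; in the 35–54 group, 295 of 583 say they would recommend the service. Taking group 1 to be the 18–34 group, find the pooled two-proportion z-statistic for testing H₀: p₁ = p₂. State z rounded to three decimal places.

z = 3.757

Sample proportions: p̂₁ = 101/149 = 0.67785 and p̂₂ = 295/583 = 0.50600.
Pooled p̂ = (101+295)/(149+583) = 396/732 = 0.54098.
SE = √[p̂(1−p̂)(1/n₁+1/n₂)] = √[0.54098·0.45902·(1/149+1/583)] ≈ 0.045744.
z = (p̂₁ − p̂₂)/SE = (0.67785 − 0.50600)/0.045744 = 0.17185/0.045744 = 3.757.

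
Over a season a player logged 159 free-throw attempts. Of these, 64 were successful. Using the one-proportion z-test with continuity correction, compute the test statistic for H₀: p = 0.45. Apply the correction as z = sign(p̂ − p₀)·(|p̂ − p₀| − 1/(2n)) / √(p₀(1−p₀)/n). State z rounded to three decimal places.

With x = 64 successes in n = 159, p̂ = 0.40252. p̂ − p₀ = -0.047484.
Continuity correction 1/(2n) = 1/318 = 0.003145.
Corrected numerator: |-0.047484| − 0.003145 = 0.044339.
SE₀ = √(0.45·0.55/159) = 0.039454.
z = (−)0.044339/0.039454 = -1.124.

z = -1.124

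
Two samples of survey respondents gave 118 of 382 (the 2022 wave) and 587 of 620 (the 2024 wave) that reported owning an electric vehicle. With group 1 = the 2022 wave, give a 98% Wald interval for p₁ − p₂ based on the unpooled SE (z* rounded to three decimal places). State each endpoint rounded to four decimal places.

(-0.6967, -0.5790)

p̂₁ = 118/382 = 0.30890, p̂₂ = 587/620 = 0.94677; p̂₁ − p̂₂ = -0.63787.
Unpooled SE = √(p̂₁(1−p̂₁)/n₁ + p̂₂(1−p̂₂)/n₂) = √(0.000558851 + 0.000081279) = 0.025301.
z* = 2.326 at the 98% level. Margin of error = 0.05885.
So the interval runs from -0.6967 to -0.5790.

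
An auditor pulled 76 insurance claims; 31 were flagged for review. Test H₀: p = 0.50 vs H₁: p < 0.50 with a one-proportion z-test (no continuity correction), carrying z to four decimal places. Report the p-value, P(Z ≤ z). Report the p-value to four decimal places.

p-value = 0.0541

Sample proportion p̂ = 31/76 = 0.40789.
SE₀ = √(0.50·0.50/76) = 0.057354.
z = (p̂ − p₀)/SE = (31/76 − 0.50)/0.057354 ≈ -1.6059.
From the standard normal, P(Z ≤ z) = 0.0541.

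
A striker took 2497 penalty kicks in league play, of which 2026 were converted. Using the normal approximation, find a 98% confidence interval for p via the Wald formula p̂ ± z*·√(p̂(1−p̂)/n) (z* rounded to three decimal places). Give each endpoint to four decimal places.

(0.7932, 0.8296)

The sample proportion is 2026/2497 = 0.81137.
SE = √(p̂(1−p̂)/n) = √(0.153046/2497) = 0.007829.
The 98% critical value is z* = 2.326.
Margin of error: 2.326 × 0.007829 = 0.01821.
CI: 0.81137 ± 0.01821 = (0.7932, 0.8296).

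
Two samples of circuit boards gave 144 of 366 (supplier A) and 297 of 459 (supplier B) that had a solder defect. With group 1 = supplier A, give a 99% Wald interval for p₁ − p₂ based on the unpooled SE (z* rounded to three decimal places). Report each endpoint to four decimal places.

p̂₁ = 144/366 = 0.39344, p̂₂ = 297/459 = 0.64706; p̂₁ − p̂₂ = -0.25362.
SE = √(0.000652037 + 0.000497546) = √0.001149583 = 0.033906.
For 99% confidence, z* = 2.576. Margin = 2.576·0.033906 = 0.08734.
CI: -0.25362 ± 0.08734 = (-0.3410, -0.1663).

(-0.3410, -0.1663)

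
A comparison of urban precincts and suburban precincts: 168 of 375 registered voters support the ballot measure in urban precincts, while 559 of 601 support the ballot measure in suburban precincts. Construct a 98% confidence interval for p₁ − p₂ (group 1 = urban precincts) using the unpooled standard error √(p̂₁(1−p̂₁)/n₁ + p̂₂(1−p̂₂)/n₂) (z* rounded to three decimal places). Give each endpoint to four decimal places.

(-0.5466, -0.4177)

p̂₁ = 168/375 = 0.44800, p̂₂ = 559/601 = 0.93012; p̂₁ − p̂₂ = -0.48212.
Unpooled SE = √(p̂₁(1−p̂₁)/n₁ + p̂₂(1−p̂₂)/n₂) = √(0.000659456 + 0.000108153) = 0.027706.
z* = 2.326 at the 98% level. Margin of error = 0.06444.
So the interval runs from -0.5466 to -0.4177.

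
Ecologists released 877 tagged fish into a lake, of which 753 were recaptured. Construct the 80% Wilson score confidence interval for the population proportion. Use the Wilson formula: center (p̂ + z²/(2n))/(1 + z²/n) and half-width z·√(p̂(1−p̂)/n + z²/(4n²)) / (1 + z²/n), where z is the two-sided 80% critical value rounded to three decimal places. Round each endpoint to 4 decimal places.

(0.8429, 0.8730)

p̂ = 753/877 = 0.85861; z = 1.282, so z² = 1.643524.
Denominator 1 + z²/n = 1 + 1.643524/877 = 1.001874.
Adjusted center: (0.85861 + z²/(2n))/1.001874 = 0.85794.
Radicand: p̂(1−p̂)/n + z²/(4n²) = 0.000138426 + 0.000000534 = 0.000138960.
Half-width = z·√(radicand)/denom = 1.282·0.011788/1.001874 = 0.01508.
So the interval runs from 0.8429 to 0.8730.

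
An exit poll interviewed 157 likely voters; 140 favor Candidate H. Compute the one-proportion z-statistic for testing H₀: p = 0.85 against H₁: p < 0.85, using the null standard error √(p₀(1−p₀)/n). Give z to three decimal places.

z = 1.464

p̂ = 140/157 = 0.89172.
Under H₀, SE = √(p₀(1−p₀)/n) = √(0.85·0.15/157) = √0.000812102 = 0.028497.
Test statistic: z = 0.04172/0.028497 = 1.464.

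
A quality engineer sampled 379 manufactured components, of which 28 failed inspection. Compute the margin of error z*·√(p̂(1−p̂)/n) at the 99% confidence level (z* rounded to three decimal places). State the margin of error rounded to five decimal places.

Sample proportion p̂ = 28/379 = 0.07388.
SE(p̂) = √(0.07388·0.92612/379) = 0.013436.
z* = 2.576 at the 99% level.
Margin of error = z*·SE = 2.576 × 0.013436 = 0.03461.

ME = 0.03461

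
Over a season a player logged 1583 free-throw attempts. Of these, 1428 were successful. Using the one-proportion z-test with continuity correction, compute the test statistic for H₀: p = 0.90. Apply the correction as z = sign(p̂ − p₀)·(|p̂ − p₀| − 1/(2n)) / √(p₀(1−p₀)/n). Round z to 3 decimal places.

With x = 1428 successes in n = 1583, p̂ = 0.90208. p̂ − p₀ = 0.002085.
1/(2n) = 0.000316.
Corrected numerator: |0.002085| − 0.000316 = 0.001769.
Under H₀, SE = √(p₀(1−p₀)/n) = √(0.90·0.10/1583) = √0.000056854 = 0.007540.
z = (+)0.001769/0.007540 = 0.235.

z = 0.235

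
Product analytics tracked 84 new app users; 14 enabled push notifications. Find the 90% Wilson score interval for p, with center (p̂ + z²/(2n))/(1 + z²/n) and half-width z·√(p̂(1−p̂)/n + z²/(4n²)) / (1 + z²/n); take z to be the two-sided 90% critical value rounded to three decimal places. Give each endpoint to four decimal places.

(0.1104, 0.2437)

p̂ = 14/84 = 0.16667; z = 1.645, so z² = 2.706025.
Denominator 1 + z²/n = 1 + 2.706025/84 = 1.032215.
Center = (0.16667 + 0.016107)/1.032215 = 0.17707.
Radicand: p̂(1−p̂)/n + z²/(4n²) = 0.001653439 + 0.000095877 = 0.001749316.
Half-width = 1.645·√0.001749316/1.032215 = 0.06665.
CI: 0.17707 ± 0.06665 = (0.1104, 0.2437).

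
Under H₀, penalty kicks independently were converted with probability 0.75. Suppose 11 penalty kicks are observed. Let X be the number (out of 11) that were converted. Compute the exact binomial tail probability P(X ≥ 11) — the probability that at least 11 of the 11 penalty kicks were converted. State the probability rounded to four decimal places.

X is binomial with n = 11 and p = 0.75.
P(X ≥ 11) = C(11,11)·0.75^11·0.25^0.
= 0.042235 = 0.0422.

P = 0.0422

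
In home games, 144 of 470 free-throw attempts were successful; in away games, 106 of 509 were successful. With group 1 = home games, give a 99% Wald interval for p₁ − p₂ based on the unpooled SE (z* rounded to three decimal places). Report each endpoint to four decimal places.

(0.0264, 0.1699)

p̂₁ = 0.30638, p̂₂ = 0.20825, so the observed difference is 0.09813.
Unpooled SE = √(p̂₁(1−p̂₁)/n₁ + p̂₂(1−p̂₂)/n₂) = √(0.000452154 + 0.000323935) = 0.027858.
z* = 2.576 at the 99% level. Margin = 2.576·0.027858 = 0.07176.
So the interval runs from 0.0264 to 0.1699.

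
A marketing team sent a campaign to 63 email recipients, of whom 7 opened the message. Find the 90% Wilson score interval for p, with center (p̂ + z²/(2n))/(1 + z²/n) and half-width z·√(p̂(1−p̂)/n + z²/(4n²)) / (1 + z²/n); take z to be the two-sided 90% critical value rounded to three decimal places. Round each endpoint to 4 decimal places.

Here p̂ = 7/63 = 0.11111 and z = 1.645 (z² = 2.706025).
1 + z²/n = 1.042953.
Center = (0.11111 + 0.021476)/1.042953 = 0.12713.
Radicand: p̂(1−p̂)/n + z²/(4n²) = 0.001567705 + 0.000170448 = 0.001738153.
Half-width = 1.645·√0.001738153/1.042953 = 0.06576.
Interval: 0.12713 ± 0.06576 → (0.0614, 0.1929).

(0.0614, 0.1929)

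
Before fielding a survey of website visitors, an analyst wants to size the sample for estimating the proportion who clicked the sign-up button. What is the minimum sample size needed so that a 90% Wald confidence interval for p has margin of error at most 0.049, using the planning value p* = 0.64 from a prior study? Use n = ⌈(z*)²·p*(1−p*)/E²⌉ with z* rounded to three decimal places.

n = 260

z* = 1.645 at the 90% level.
p*(1−p*) = 0.64·0.36 = 0.2304.
Required n before rounding: 2.706025 × 0.2304 / 0.049² = 259.670.
⌈259.670⌉ = 260.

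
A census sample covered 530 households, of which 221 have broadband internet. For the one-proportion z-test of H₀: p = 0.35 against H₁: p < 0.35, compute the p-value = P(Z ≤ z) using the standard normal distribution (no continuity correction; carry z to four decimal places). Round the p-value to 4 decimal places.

p-value = 0.9994

With x = 221 successes in n = 530, p̂ = 0.41698.
Under H₀, SE = √(p₀(1−p₀)/n) = √(0.35·0.65/530) = √0.000429245 = 0.020718.
Test statistic (full precision, shown to 4 dp): z = (221/530 − 0.35)/SE₀ ≈ 3.2330.
p-value = P(Z ≤ z) with z = 3.2330 → 0.9994.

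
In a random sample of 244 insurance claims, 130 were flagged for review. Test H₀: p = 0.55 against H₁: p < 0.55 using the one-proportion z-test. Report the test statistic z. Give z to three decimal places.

z = -0.540

With x = 130 successes in n = 244, p̂ = 0.53279.
SE₀ = √(0.55·0.45/244) = 0.031849.
z = (p̂ − p₀)/SE = (0.53279 − 0.55)/0.031849 = -0.540.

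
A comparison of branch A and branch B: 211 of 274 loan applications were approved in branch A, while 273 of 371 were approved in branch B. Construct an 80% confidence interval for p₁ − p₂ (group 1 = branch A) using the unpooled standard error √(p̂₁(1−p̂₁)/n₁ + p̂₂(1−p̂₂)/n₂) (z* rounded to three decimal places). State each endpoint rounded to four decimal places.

(-0.0096, 0.0781)

p̂₁ = 211/274 = 0.77007, p̂₂ = 273/371 = 0.73585; p̂₁ − p̂₂ = 0.03422.
Unpooled SE = √(p̂₁(1−p̂₁)/n₁ + p̂₂(1−p̂₂)/n₂) = √(0.000646206 + 0.000523922) = 0.034207.
For 80% confidence, z* = 1.282. Margin of error = 0.04385.
CI: 0.03422 ± 0.04385 = (-0.0096, 0.0781).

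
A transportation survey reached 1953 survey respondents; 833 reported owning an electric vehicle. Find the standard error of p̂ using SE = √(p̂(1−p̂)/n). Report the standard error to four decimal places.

The sample proportion is 833/1953 = 0.42652.
p̂(1−p̂) = 0.244601.
SE = √(0.244601/1953) = 0.0112.

SE = 0.0112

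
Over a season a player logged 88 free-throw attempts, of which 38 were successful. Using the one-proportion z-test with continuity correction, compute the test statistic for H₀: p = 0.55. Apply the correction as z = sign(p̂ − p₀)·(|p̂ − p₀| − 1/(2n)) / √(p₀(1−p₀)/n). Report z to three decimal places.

z = -2.121

Sample proportion p̂ = 38/88 = 0.43182. p̂ − p₀ = -0.118182.
1/(2n) = 0.005682.
Corrected numerator: |-0.118182| − 0.005682 = 0.112500.
SE₀ = √(0.55·0.45/88) = 0.053033.
z = (−)0.112500/0.053033 = -2.121.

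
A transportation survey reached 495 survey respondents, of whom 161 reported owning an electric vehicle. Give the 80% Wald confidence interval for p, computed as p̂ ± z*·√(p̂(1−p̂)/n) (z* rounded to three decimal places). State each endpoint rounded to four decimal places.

p̂ = 161/495 = 0.32525.
SE(p̂) = √(0.32525·0.67475/495) = 0.021056.
The 80% critical value is z* = 1.282.
Margin = 1.282·0.021056 = 0.02699.
CI: 0.32525 ± 0.02699 = (0.2983, 0.3522).

(0.2983, 0.3522)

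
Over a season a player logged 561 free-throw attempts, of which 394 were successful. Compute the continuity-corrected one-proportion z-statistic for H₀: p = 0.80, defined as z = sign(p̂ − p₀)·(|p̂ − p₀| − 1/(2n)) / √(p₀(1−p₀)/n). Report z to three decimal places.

z = -5.731

With x = 394 successes in n = 561, p̂ = 0.70232. p̂ − p₀ = -0.097683.
1/(2n) = 0.000891.
Corrected numerator: |-0.097683| − 0.000891 = 0.096792.
SE₀ = √(0.80·0.20/561) = 0.016888.
z = −0.096792/0.016888 = -5.731.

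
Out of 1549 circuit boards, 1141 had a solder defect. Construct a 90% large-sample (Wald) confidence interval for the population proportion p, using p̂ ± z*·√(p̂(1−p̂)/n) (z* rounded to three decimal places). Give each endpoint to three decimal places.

With x = 1141 successes in n = 1549, p̂ = 0.73660.
SE = √(p̂(1−p̂)/n) = √(0.194018/1549) = 0.011192.
For 90% confidence, z* = 1.645.
Margin = 1.645·0.011192 = 0.01841.
Interval: 0.73660 ± 0.01841 → (0.718, 0.755).

(0.718, 0.755)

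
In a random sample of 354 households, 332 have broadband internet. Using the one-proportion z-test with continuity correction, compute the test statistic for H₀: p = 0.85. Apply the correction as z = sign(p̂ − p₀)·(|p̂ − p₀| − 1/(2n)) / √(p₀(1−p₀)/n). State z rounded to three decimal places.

With x = 332 successes in n = 354, p̂ = 0.93785. p̂ − p₀ = 0.087853.
1/(2n) = 0.001412.
Corrected numerator: |0.087853| − 0.001412 = 0.086441.
Null standard error: √(0.85·0.15/354) = √0.000360169 = 0.018978.
z = (+)0.086441/0.018978 = 4.555.

z = 4.555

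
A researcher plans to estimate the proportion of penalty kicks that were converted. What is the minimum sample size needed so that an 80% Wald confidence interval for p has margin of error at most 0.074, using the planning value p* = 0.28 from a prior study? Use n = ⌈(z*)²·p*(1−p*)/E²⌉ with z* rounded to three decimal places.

n = 61

z* = 1.282 at the 80% level.
p*(1−p*) = 0.28·0.72 = 0.2016.
Required n before rounding: 1.643524 × 0.2016 / 0.074² = 60.507.
Rounding up, n = 61.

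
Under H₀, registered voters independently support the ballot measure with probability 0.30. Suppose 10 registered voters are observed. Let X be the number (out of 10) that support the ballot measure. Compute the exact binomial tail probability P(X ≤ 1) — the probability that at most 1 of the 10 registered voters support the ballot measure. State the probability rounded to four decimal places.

X ~ Binomial(n=10, p=0.30).
P(X ≤ 1) = C(10,0)·0.30^0·0.70^10 + C(10,1)·0.30^1·0.70^9.
= 0.028248 + 0.121061 = 0.1493.

P = 0.1493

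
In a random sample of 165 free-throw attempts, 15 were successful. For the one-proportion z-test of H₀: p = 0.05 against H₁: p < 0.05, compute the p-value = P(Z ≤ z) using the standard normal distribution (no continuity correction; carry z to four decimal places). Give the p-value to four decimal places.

Sample proportion p̂ = 15/165 = 0.09091.
Under H₀, SE = √(p₀(1−p₀)/n) = √(0.05·0.95/165) = √0.000287879 = 0.016967.
Test statistic (full precision, shown to 4 dp): z = (15/165 − 0.05)/SE₀ ≈ 2.4111.
p-value = P(Z ≤ z) with z = 2.4111 → 0.9920.

p-value = 0.9920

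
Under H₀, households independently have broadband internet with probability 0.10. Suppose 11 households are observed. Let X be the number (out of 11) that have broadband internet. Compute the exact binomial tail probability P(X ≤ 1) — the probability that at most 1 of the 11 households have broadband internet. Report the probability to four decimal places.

P = 0.6974

X ~ Binomial(n=11, p=0.10).
P(X ≤ 1) = C(11,0)·0.10^0·0.90^11 + C(11,1)·0.10^1·0.90^10.
= 0.313811 + 0.383546 = 0.6974.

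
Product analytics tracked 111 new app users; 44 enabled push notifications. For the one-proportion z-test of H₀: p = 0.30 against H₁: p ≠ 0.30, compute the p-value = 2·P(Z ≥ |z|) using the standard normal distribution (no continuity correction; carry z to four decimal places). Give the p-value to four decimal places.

p-value = 0.0267

The sample proportion is 44/111 = 0.39640.
Under H₀, SE = √(p₀(1−p₀)/n) = √(0.30·0.70/111) = √0.001891892 = 0.043496.
z = (p̂ − p₀)/SE = (44/111 − 0.30)/0.043496 ≈ 2.2162.
p-value = 2·P(Z ≥ |z|) with z = 2.2162 → 0.0267.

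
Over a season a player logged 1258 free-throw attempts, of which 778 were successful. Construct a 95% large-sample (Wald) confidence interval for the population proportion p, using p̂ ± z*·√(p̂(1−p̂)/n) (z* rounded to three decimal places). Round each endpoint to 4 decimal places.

(0.5916, 0.6453)

Sample proportion p̂ = 778/1258 = 0.61844.
SE(p̂) = √(0.61844·0.38156/1258) = 0.013696.
The 95% critical value is z* = 1.960.
Margin = 1.960·0.013696 = 0.02684.
Interval: 0.61844 ± 0.02684 → (0.5916, 0.6453).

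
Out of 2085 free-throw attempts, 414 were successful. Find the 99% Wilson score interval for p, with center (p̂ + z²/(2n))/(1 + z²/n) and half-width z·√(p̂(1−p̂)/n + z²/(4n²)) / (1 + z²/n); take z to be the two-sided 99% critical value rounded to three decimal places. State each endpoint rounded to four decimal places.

p̂ = 414/2085 = 0.19856; z = 2.576, so z² = 6.635776.
1 + z²/n = 1.003183.
Adjusted center: (0.19856 + z²/(2n))/1.003183 = 0.19952.
Radicand: p̂(1−p̂)/n + z²/(4n²) = 0.000076324 + 0.000000382 = 0.000076706.
Half-width = z·√(radicand)/denom = 2.576·0.008758/1.003183 = 0.02249.
CI: 0.19952 ± 0.02249 = (0.1770, 0.2220).

(0.1770, 0.2220)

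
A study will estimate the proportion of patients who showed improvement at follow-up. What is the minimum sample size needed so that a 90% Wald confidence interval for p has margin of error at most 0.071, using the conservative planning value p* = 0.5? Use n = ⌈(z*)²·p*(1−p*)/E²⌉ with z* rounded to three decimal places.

z* = 1.645 at the 90% level.
p*(1−p*) = 0.2500.
(z*)²·p*(1−p*)/E² = 2.706025·0.2500/0.005041 = 134.201.
⌈134.201⌉ = 135.

n = 135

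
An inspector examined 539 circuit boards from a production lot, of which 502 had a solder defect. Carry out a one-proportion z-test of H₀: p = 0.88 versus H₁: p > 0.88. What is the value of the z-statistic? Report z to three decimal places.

p̂ = 502/539 = 0.93135.
Under H₀, SE = √(p₀(1−p₀)/n) = √(0.88·0.12/539) = √0.000195918 = 0.013997.
z = (0.93135 − 0.88)/0.013997 = 0.05135/0.013997 = 3.669.

z = 3.669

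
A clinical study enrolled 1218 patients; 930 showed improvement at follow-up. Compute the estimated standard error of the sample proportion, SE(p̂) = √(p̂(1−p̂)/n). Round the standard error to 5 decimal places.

SE = 0.01217

The sample proportion is 930/1218 = 0.76355.
p̂(1−p̂) = 0.180541.
SE = √(0.180541/1218) = √0.000148227 = 0.01217.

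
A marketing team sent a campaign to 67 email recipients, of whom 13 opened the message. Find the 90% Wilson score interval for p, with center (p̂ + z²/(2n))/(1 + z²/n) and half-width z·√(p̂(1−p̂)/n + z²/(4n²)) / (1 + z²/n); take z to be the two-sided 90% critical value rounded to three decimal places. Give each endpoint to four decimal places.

p̂ = 13/67 = 0.19403; z = 1.645, so z² = 2.706025.
1 + z²/n = 1.040388.
Adjusted center: (0.19403 + z²/(2n))/1.040388 = 0.20591.
Radicand: p̂(1−p̂)/n + z²/(4n²) = 0.002334064 + 0.000150703 = 0.002484767.
Half-width = z·√(radicand)/denom = 1.645·0.049847/1.040388 = 0.07882.
So the interval runs from 0.1271 to 0.2847.

(0.1271, 0.2847)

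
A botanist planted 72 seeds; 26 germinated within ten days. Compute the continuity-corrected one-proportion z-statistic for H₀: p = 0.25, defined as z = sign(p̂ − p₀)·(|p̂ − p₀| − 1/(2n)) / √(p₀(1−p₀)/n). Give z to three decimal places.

z = 2.041

With x = 26 successes in n = 72, p̂ = 0.36111. p̂ − p₀ = 0.111111.
Continuity correction 1/(2n) = 1/144 = 0.006944.
Corrected numerator: |0.111111| − 0.006944 = 0.104167.
Null standard error: √(0.25·0.75/72) = √0.002604167 = 0.051031.
z = +0.104167/0.051031 = 2.041.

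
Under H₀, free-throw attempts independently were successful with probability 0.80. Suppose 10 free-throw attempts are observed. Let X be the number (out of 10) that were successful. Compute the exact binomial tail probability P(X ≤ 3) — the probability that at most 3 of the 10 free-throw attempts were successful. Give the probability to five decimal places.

P = 0.00086

X ~ Binomial(n=10, p=0.80).
P(X ≤ 3) = C(10,0)·0.80^0·0.20^10 + C(10,1)·0.80^1·0.20^9 + C(10,2)·0.80^2·0.20^8 + C(10,3)·0.80^3·0.20^7.
= 0.000000 + 0.000004 + 0.000074 + 0.000786 = 0.00086.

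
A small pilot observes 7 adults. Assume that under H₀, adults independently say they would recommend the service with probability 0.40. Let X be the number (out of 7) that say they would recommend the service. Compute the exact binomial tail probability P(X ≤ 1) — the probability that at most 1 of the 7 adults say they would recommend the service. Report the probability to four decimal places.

X is binomial with n = 7 and p = 0.40.
P(X ≤ 1) = C(7,0)·0.40^0·0.60^7 + C(7,1)·0.40^1·0.60^6.
= 0.027994 + 0.130637 = 0.1586.

P = 0.1586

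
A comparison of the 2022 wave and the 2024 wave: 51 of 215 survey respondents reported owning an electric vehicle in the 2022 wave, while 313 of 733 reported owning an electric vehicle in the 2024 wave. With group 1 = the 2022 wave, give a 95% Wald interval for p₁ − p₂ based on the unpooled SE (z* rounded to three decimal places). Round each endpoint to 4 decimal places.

p̂₁ = 0.23721, p̂₂ = 0.42701, so the observed difference is -0.18980.
SE = √(0.000841586 + 0.000333796) = √0.001175382 = 0.034284.
z* = 1.960 at the 95% level. Margin of error = 0.06720.
Interval: -0.18980 ± 0.06720 → (-0.2570, -0.1226).

(-0.2570, -0.1226)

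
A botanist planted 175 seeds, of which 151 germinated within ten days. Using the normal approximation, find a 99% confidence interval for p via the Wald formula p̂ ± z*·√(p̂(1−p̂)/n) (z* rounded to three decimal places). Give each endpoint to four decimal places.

Sample proportion p̂ = 151/175 = 0.86286.
SE = √(p̂(1−p̂)/n) = √(0.118335/175) = 0.026004.
The 99% critical value is z* = 2.576.
Margin = 2.576·0.026004 = 0.06699.
CI: 0.86286 ± 0.06699 = (0.7959, 0.9298).

(0.7959, 0.9298)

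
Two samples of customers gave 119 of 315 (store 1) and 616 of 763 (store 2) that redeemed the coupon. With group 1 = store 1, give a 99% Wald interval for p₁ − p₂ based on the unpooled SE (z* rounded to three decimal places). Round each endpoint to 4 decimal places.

(-0.5090, -0.3502)

p̂₁ = 119/315 = 0.37778, p̂₂ = 616/763 = 0.80734; p̂₁ − p̂₂ = -0.42956.
Unpooled SE = √(p̂₁(1−p̂₁)/n₁ + p̂₂(1−p̂₂)/n₂) = √(0.000746228 + 0.000203856) = 0.030823.
The 99% critical value is z* = 2.576. Margin = 2.576·0.030823 = 0.07940.
Interval: -0.42956 ± 0.07940 → (-0.5090, -0.3502).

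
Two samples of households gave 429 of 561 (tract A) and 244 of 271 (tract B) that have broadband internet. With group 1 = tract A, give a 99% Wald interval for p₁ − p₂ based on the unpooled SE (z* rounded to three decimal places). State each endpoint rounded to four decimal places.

(-0.2014, -0.0699)

p̂₁ = 429/561 = 0.76471, p̂₂ = 244/271 = 0.90037; p̂₁ − p̂₂ = -0.13566.
Unpooled SE = √(p̂₁(1−p̂₁)/n₁ + p̂₂(1−p̂₂)/n₂) = √(0.000320732 + 0.000331014) = 0.025529.
For 99% confidence, z* = 2.576. Margin of error = 0.06576.
So the interval runs from -0.2014 to -0.0699.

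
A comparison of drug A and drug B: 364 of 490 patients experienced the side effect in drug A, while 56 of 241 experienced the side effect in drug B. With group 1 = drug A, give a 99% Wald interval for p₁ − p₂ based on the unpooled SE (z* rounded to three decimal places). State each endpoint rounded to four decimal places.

(0.4239, 0.5971)

p̂₁ = 364/490 = 0.74286, p̂₂ = 56/241 = 0.23237; p̂₁ − p̂₂ = 0.51049.
SE = √(0.000389838 + 0.000740131) = √0.001129969 = 0.033615.
z* = 2.576 at the 99% level. Margin of error = 0.08659.
Interval: 0.51049 ± 0.08659 → (0.4239, 0.5971).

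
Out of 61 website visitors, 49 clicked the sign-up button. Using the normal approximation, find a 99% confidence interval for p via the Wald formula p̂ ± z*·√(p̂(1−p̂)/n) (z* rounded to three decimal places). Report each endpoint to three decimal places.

Sample proportion p̂ = 49/61 = 0.80328.
SE(p̂) = √(0.80328·0.19672/61) = 0.050897.
The 99% critical value is z* = 2.576.
Margin = 2.576·0.050897 = 0.13111.
Interval: 0.80328 ± 0.13111 → (0.672, 0.934).

(0.672, 0.934)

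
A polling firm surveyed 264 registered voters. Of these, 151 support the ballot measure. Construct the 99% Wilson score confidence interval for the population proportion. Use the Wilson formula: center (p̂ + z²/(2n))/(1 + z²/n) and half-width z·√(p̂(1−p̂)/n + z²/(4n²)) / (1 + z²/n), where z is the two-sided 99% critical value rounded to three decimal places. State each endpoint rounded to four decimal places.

Here p̂ = 151/264 = 0.57197 and z = 2.576 (z² = 6.635776).
1 + z²/n = 1.025136.
Adjusted center: (0.57197 + z²/(2n))/1.025136 = 0.57021.
Radicand: p̂(1−p̂)/n + z²/(4n²) = 0.000927350 + 0.000023803 = 0.000951153.
Half-width = 2.576·√0.000951153/1.025136 = 0.07750.
Interval: 0.57021 ± 0.07750 → (0.4927, 0.6477).

(0.4927, 0.6477)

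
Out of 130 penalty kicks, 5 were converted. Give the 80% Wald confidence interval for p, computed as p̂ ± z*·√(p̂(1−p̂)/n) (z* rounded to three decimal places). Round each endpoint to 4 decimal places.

(0.0168, 0.0601)

p̂ = 5/130 = 0.03846.
SE(p̂) = √(0.03846·0.96154/130) = 0.016867.
z* = 1.282 at the 80% level.
Margin of error: 1.282 × 0.016867 = 0.02162.
So the interval runs from 0.0168 to 0.0601.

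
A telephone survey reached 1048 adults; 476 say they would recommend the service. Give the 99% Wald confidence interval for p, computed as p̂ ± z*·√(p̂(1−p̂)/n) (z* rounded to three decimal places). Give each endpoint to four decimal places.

Sample proportion p̂ = 476/1048 = 0.45420.
SE(p̂) = √(0.45420·0.54580/1048) = 0.015380.
The 99% critical value is z* = 2.576.
Margin of error: 2.576 × 0.015380 = 0.03962.
Interval: 0.45420 ± 0.03962 → (0.4146, 0.4938).

(0.4146, 0.4938)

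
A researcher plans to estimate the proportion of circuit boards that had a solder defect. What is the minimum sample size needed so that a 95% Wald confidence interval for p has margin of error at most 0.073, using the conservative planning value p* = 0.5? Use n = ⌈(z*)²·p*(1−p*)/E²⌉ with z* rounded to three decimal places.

z* = 1.960 at the 95% level.
p*(1−p*) = 0.50·0.50 = 0.2500.
Required n before rounding: 3.841600 × 0.2500 / 0.073² = 180.221.
Rounding up, n = 181.

n = 181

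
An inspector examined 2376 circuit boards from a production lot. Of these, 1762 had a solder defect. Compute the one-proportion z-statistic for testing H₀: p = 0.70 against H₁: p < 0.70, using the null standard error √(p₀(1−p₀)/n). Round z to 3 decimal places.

With x = 1762 successes in n = 2376, p̂ = 0.74158.
Null standard error: √(0.70·0.30/2376) = √0.000088384 = 0.009401.
Test statistic: z = 0.04158/0.009401 = 4.423.

z = 4.423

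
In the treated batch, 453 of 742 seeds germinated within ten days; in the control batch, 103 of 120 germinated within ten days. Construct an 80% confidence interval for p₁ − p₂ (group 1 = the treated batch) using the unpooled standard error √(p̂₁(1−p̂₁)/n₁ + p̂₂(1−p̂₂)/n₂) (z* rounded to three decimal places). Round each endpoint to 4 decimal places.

p̂₁ = 0.61051, p̂₂ = 0.85833, so the observed difference is -0.24782.
Unpooled SE = √(p̂₁(1−p̂₁)/n₁ + p̂₂(1−p̂₂)/n₂) = √(0.000320468 + 0.001013310) = 0.036521.
The 80% critical value is z* = 1.282. Margin = 1.282·0.036521 = 0.04682.
CI: -0.24782 ± 0.04682 = (-0.2946, -0.2010).

(-0.2946, -0.2010)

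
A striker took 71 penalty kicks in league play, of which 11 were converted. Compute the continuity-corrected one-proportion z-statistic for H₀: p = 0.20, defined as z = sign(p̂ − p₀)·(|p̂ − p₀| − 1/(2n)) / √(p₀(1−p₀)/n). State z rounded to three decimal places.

Sample proportion p̂ = 11/71 = 0.15493. p̂ − p₀ = -0.045070.
1/(2n) = 0.007042.
Corrected numerator: |-0.045070| − 0.007042 = 0.038028.
Under H₀, SE = √(p₀(1−p₀)/n) = √(0.20·0.80/71) = √0.002253521 = 0.047471.
z = (−)0.038028/0.047471 = -0.801.

z = -0.801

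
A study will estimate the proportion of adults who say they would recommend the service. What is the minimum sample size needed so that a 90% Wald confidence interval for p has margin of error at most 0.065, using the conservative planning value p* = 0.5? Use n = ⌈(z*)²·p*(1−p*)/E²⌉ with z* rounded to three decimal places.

n = 161

The 90% critical value is z* = 1.645.
p*(1−p*) = 0.50·0.50 = 0.2500.
Required n before rounding: 2.706025 × 0.2500 / 0.065² = 160.120.
⌈160.120⌉ = 161.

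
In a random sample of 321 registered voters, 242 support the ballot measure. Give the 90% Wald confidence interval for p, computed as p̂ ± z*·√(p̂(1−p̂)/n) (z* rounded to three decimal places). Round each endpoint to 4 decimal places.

Sample proportion p̂ = 242/321 = 0.75389.
SE = √(p̂(1−p̂)/n) = √(0.185538/321) = 0.024042.
z* = 1.645 at the 90% level.
Margin = 1.645·0.024042 = 0.03955.
So the interval runs from 0.7143 to 0.7934.

(0.7143, 0.7934)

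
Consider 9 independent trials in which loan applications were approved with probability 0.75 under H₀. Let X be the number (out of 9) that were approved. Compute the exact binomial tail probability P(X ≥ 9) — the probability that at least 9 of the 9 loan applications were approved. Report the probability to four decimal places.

P = 0.0751

X ~ Binomial(n=9, p=0.75).
P(X ≥ 9) = C(9,9)·0.75^9·0.25^0.
= 0.075085 = 0.0751.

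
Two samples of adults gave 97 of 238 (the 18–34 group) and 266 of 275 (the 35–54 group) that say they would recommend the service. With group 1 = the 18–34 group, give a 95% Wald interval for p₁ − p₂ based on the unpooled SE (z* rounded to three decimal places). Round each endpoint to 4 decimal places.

p̂₁ = 97/238 = 0.40756, p̂₂ = 266/275 = 0.96727; p̂₁ − p̂₂ = -0.55971.
Unpooled SE = √(p̂₁(1−p̂₁)/n₁ + p̂₂(1−p̂₂)/n₂) = √(0.001014519 + 0.000115113) = 0.033610.
For 95% confidence, z* = 1.960. Margin = 1.960·0.033610 = 0.06588.
Interval: -0.55971 ± 0.06588 → (-0.6256, -0.4938).

(-0.6256, -0.4938)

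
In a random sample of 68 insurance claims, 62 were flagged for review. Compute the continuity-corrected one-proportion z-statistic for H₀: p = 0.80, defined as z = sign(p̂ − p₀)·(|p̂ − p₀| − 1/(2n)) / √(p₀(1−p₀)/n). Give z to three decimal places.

z = 2.153

p̂ = 62/68 = 0.91176. p̂ − p₀ = 0.111765.
Continuity correction 1/(2n) = 1/136 = 0.007353.
Corrected numerator: |0.111765| − 0.007353 = 0.104412.
SE₀ = √(0.80·0.20/68) = 0.048507.
z = (+)0.104412/0.048507 = 2.153.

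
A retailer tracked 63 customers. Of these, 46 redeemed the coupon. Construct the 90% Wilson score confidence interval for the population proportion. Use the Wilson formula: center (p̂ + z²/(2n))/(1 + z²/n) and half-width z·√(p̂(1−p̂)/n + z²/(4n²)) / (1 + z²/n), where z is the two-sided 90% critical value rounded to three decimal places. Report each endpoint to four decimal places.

(0.6301, 0.8113)

p̂ = 46/63 = 0.73016; z = 1.645, so z² = 2.706025.
Denominator 1 + z²/n = 1 + 2.706025/63 = 1.042953.
Adjusted center: (0.73016 + z²/(2n))/1.042953 = 0.72068.
Radicand: p̂(1−p̂)/n + z²/(4n²) = 0.003127412 + 0.000170448 = 0.003297860.
Half-width = z·√(radicand)/denom = 1.645·0.057427/1.042953 = 0.09058.
CI: 0.72068 ± 0.09058 = (0.6301, 0.8113).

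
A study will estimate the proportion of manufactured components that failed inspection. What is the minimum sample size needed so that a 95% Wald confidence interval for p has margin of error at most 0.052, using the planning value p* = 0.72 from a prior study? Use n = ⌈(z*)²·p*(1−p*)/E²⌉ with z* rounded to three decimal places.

z* = 1.960 at the 95% level.
p*(1−p*) = 0.2016.
(z*)²·p*(1−p*)/E² = 3.841600·0.2016/0.002704 = 286.415.
Rounding up, n = 287.

n = 287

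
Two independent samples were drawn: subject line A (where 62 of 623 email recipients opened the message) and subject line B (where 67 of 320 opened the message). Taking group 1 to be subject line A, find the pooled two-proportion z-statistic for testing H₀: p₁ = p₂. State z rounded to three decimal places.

z = -4.648

p̂₁ = 62/623 = 0.09952, p̂₂ = 67/320 = 0.20938.
Pooled p̂ = (62+67)/(623+320) = 129/943 = 0.13680.
SE = √[p̂(1−p̂)(1/n₁+1/n₂)] = √[0.13680·0.86320·(1/623+1/320)] ≈ 0.023634.
z = -0.10986/0.023634 = -4.648.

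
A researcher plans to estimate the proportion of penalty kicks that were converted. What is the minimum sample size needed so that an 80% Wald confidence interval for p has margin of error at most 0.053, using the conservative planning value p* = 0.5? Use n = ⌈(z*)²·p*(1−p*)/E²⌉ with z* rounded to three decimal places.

For 80% confidence, z* = 1.282.
p*(1−p*) = 0.50·0.50 = 0.2500.
Required n before rounding: 1.643524 × 0.2500 / 0.053² = 146.273.
Rounding up, n = 147.

n = 147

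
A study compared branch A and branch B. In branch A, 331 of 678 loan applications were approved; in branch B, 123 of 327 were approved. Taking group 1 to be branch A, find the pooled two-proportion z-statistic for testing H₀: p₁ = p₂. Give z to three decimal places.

Sample proportions: p̂₁ = 331/678 = 0.48820 and p̂₂ = 123/327 = 0.37615.
Pooled p̂ = (331+123)/(678+327) = 454/1005 = 0.45174.
Pooled SE = √[0.2476711·0.00453303] ≈ 0.033507.
z = 0.11205/0.033507 = 3.344.

z = 3.344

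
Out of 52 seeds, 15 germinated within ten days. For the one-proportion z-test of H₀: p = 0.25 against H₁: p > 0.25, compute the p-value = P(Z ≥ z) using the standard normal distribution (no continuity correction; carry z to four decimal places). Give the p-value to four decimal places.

Sample proportion p̂ = 15/52 = 0.28846.
SE₀ = √(0.25·0.75/52) = 0.060048.
Test statistic (full precision, shown to 4 dp): z = (15/52 − 0.25)/SE₀ ≈ 0.6405.
p-value = P(Z ≥ z) with z = 0.6405 → 0.2609.

p-value = 0.2609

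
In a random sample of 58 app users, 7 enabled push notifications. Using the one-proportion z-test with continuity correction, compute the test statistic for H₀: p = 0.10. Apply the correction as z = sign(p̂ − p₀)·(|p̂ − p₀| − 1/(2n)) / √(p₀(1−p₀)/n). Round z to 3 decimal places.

z = 0.306

Sample proportion p̂ = 7/58 = 0.12069. p̂ − p₀ = 0.020690.
Continuity correction 1/(2n) = 1/116 = 0.008621.
Corrected numerator: |0.020690| − 0.008621 = 0.012069.
SE₀ = √(0.10·0.90/58) = 0.039392.
z = +0.012069/0.039392 = 0.306.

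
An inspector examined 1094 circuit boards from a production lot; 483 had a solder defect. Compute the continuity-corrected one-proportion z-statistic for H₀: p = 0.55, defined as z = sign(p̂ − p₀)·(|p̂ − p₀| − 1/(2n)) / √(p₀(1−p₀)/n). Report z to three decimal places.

The sample proportion is 483/1094 = 0.44150. p̂ − p₀ = -0.108501.
Continuity correction 1/(2n) = 1/2188 = 0.000457.
Corrected numerator: |-0.108501| − 0.000457 = 0.108044.
Null standard error: √(0.55·0.45/1094) = √0.000226234 = 0.015041.
z = (−)0.108044/0.015041 = -7.183.

z = -7.183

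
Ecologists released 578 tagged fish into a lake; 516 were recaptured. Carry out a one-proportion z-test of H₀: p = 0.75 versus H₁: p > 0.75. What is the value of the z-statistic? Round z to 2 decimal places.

z = 7.92

The sample proportion is 516/578 = 0.89273.
SE₀ = √(0.75·0.25/578) = 0.018011.
z = (0.89273 − 0.75)/0.018011 = 0.14273/0.018011 = 7.92.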